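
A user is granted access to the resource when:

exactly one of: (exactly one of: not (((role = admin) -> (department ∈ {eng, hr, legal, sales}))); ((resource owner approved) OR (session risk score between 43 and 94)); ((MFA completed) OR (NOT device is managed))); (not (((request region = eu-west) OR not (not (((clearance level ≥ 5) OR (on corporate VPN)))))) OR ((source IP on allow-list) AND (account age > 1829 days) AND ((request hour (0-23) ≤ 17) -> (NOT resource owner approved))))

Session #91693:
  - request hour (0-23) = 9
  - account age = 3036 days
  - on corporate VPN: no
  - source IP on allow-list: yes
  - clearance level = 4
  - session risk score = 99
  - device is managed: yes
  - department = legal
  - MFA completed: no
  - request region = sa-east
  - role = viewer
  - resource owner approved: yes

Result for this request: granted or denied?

Denied

Atomic conditions:
  role = admin: viewer == admin is false
  department ∈ {eng, hr, legal, sales}: legal is in the set → true
  resource owner approved: yes → true
  session risk score between 43 and 94: 99 in [43, 94] is false
  MFA completed: no → false
  NOT device is managed: yes → false
  request region = eu-west: sa-east == eu-west is false
  clearance level ≥ 5: 4 ≥ 5 is false
  on corporate VPN: no → false
  source IP on allow-list: yes → true
  account age > 1829 days: 3036 > 1829 is true
  request hour (0-23) ≤ 17: 9 ≤ 17 is true
  NOT resource owner approved: yes → false
Combine:
[1.1.1] false → true (antecedent false ⇒ implication holds) = true
[1.1] NOT true = false
[1.2] true OR false = true
[1.3] false OR false = false
[1] exactly-one(false, true, false) = true
[2.1.1.2.1.1] false OR false = false
[2.1.1.2.1] NOT false = true
[2.1.1.2] NOT true = false
[2.1.1] false OR false = false
[2.1] NOT false = true
[2.2.3] true → false = false
[2.2] true AND true AND false = false
[2] true OR false = true
[root] exactly-one(true, true) = false
Overall: false → denied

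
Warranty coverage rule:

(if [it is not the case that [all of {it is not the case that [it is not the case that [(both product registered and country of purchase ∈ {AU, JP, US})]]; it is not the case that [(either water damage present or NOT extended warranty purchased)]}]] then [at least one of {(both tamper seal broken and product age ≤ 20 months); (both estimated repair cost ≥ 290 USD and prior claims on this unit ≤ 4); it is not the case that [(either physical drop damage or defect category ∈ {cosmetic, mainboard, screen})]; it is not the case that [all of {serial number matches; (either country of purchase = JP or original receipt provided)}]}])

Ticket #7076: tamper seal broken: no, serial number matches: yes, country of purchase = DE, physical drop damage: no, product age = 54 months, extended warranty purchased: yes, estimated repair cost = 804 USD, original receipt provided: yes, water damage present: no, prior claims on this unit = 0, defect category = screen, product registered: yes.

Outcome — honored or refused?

Honored

Atomic conditions:
  product registered: yes → true
  country of purchase ∈ {AU, JP, US}: DE is not in the set → false
  water damage present: no → false
  NOT extended warranty purchased: yes → false
  tamper seal broken: no → false
  product age ≤ 20 months: 54 ≤ 20 is false
  estimated repair cost ≥ 290 USD: 804 ≥ 290 is true
  prior claims on this unit ≤ 4: 0 ≤ 4 is true
  physical drop damage: no → false
  defect category ∈ {cosmetic, mainboard, screen}: screen is in the set → true
  serial number matches: yes → true
  country of purchase = JP: DE == JP is false
  original receipt provided: yes → true
Combine:
[1.1.1.1.1] true AND false = false
[1.1.1.1] NOT false = true
[1.1.1] NOT true = false
[1.1.2.1] false OR false = false
[1.1.2] NOT false = true
[1.1] false AND true = false
[1] NOT false = true
[2.1] false AND false = false
[2.2] true AND true = true
[2.3.1] false OR true = true
[2.3] NOT true = false
[2.4.1.2] false OR true = true
[2.4.1] true AND true = true
[2.4] NOT true = false
[2] false OR true OR false OR false = true
[root] true → true = true
Overall: true → honored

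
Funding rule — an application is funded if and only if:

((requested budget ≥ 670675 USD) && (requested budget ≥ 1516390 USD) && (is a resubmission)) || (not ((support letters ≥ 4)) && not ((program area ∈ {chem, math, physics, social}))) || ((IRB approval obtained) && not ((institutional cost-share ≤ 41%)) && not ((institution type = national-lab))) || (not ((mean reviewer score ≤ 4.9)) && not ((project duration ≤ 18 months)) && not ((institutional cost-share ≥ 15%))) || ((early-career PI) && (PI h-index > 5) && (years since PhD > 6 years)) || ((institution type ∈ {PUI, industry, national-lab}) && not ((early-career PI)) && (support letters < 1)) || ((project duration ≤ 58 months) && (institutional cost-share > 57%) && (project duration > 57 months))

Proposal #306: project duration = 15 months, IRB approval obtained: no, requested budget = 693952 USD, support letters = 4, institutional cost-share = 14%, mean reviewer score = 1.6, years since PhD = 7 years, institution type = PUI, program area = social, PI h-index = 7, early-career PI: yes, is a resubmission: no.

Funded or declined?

Atomic conditions:
  requested budget ≥ 670675 USD: 693952 ≥ 670675 is true
  requested budget ≥ 1516390 USD: 693952 ≥ 1516390 is false
  is a resubmission: no → false
  support letters ≥ 4: 4 ≥ 4 is true
  program area ∈ {chem, math, physics, social}: social is in the set → true
  IRB approval obtained: no → false
  institutional cost-share ≤ 41%: 14 ≤ 41 is true
  institution type = national-lab: PUI == national-lab is false
  mean reviewer score ≤ 4.9: 1.6 ≤ 4.9 is true
  project duration ≤ 18 months: 15 ≤ 18 is true
  institutional cost-share ≥ 15%: 14 ≥ 15 is false
  early-career PI: yes → true
  PI h-index > 5: 7 > 5 is true
  years since PhD > 6 years: 7 > 6 is true
  institution type ∈ {PUI, industry, national-lab}: PUI is in the set → true
  support letters < 1: 4 < 1 is false
  project duration ≤ 58 months: 15 ≤ 58 is true
  institutional cost-share > 57%: 14 > 57 is false
  project duration > 57 months: 15 > 57 is false
Combine:
[1] true AND false AND false = false
[2.1] NOT true = false
[2.2] NOT true = false
[2] false AND false = false
[3.2] NOT true = false
[3.3] NOT false = true
[3] false AND false AND true = false
[4.1] NOT true = false
[4.2] NOT true = false
[4.3] NOT false = true
[4] false AND false AND true = false
[5] true AND true AND true = true
[6.2] NOT true = false
[6] true AND false AND false = false
[7] true AND false AND false = false
[root] false OR false OR false OR false OR true OR false OR false = true
Overall: true → funded

Funded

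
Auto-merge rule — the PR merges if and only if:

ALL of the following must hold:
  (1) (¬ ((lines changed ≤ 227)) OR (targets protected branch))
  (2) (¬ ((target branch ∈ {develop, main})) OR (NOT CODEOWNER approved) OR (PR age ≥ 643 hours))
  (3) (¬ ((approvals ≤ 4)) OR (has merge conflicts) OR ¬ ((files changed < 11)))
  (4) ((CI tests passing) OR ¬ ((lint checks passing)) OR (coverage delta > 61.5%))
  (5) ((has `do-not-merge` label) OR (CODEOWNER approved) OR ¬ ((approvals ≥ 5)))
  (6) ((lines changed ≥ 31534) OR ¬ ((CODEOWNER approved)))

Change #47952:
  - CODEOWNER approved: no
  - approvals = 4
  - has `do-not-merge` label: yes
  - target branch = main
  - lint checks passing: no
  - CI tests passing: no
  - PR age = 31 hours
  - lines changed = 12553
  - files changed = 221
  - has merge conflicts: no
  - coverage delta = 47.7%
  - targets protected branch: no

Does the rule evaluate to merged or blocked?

Merged

Atomic conditions:
  lines changed ≤ 227: 12553 ≤ 227 is false
  targets protected branch: no → false
  target branch ∈ {develop, main}: main is in the set → true
  NOT CODEOWNER approved: no → true
  PR age ≥ 643 hours: 31 ≥ 643 is false
  approvals ≤ 4: 4 ≤ 4 is true
  has merge conflicts: no → false
  files changed < 11: 221 < 11 is false
  CI tests passing: no → false
  lint checks passing: no → false
  coverage delta > 61.5%: 47.7 > 61.5 is false
  has `do-not-merge` label: yes → true
  CODEOWNER approved: no → false
  approvals ≥ 5: 4 ≥ 5 is false
  lines changed ≥ 31534: 12553 ≥ 31534 is false
Combine:
[1.1] NOT false = true
[1] true OR false = true
[2.1] NOT true = false
[2] false OR true OR false = true
[3.1] NOT true = false
[3.3] NOT false = true
[3] false OR false OR true = true
[4.2] NOT false = true
[4] false OR true OR false = true
[5.3] NOT false = true
[5] true OR false OR true = true
[6.2] NOT false = true
[6] false OR true = true
[root] true AND true AND true AND true AND true AND true = true
Overall: true → merged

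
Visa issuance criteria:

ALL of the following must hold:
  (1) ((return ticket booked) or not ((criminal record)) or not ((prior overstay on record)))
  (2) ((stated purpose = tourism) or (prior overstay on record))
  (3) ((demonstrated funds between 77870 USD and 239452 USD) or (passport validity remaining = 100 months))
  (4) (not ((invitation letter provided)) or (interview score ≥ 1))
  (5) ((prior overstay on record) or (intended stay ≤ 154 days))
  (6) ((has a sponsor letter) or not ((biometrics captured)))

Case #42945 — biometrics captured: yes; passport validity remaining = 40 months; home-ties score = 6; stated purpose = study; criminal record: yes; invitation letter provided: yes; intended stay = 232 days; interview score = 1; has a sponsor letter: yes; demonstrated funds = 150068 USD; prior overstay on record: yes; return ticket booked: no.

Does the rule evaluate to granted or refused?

Atomic conditions:
  return ticket booked: no → false
  criminal record: yes → true
  prior overstay on record: yes → true
  stated purpose = tourism: study == tourism is false
  demonstrated funds between 77870 USD and 239452 USD: 150068 in [77870, 239452] is true
  passport validity remaining = 100 months: 40 == 100 is false
  invitation letter provided: yes → true
  interview score ≥ 1: 1 ≥ 1 is true
  intended stay ≤ 154 days: 232 ≤ 154 is false
  has a sponsor letter: yes → true
  biometrics captured: yes → true
Combine:
[1.2] NOT true = false
[1.3] NOT true = false
[1] false OR false OR false = false
[2] false OR true = true
[3] true OR false = true
[4.1] NOT true = false
[4] false OR true = true
[5] true OR false = true
[6.2] NOT true = false
[6] true OR false = true
[root] false AND true AND true AND true AND true AND true = false
Overall: false → refused

Refused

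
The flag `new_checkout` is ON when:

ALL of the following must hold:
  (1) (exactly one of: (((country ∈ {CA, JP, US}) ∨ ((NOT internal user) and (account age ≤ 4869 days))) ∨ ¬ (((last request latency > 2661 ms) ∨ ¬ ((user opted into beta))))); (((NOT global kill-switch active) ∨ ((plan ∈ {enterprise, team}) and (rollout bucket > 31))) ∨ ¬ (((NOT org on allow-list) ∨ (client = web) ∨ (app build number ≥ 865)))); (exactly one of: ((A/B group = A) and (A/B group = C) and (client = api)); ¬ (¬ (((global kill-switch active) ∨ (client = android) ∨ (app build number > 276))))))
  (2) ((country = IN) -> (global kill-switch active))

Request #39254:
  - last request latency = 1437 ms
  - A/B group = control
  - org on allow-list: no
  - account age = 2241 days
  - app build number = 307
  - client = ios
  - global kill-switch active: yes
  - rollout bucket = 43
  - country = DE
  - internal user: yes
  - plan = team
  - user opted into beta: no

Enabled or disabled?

Disabled

Atomic conditions:
  country ∈ {CA, JP, US}: DE is not in the set → false
  NOT internal user: yes → false
  account age ≤ 4869 days: 2241 ≤ 4869 is true
  last request latency > 2661 ms: 1437 > 2661 is false
  user opted into beta: no → false
  NOT global kill-switch active: yes → false
  plan ∈ {enterprise, team}: team is in the set → true
  rollout bucket > 31: 43 > 31 is true
  NOT org on allow-list: no → true
  client = web: ios == web is false
  app build number ≥ 865: 307 ≥ 865 is false
  A/B group = A: control == A is false
  A/B group = C: control == C is false
  client = api: ios == api is false
  global kill-switch active: yes → true
  client = android: ios == android is false
  app build number > 276: 307 > 276 is true
  country = IN: DE == IN is false
Combine:
[1.1.1.2] false AND true = false
[1.1.1] false OR false = false
[1.1.2.1.2] NOT false = true
[1.1.2.1] false OR true = true
[1.1.2] NOT true = false
[1.1] false OR false = false
[1.2.1.2] true AND true = true
[1.2.1] false OR true = true
[1.2.2.1] true OR false OR false = true
[1.2.2] NOT true = false
[1.2] true OR false = true
[1.3.1] false AND false AND false = false
[1.3.2.1.1] true OR false OR true = true
[1.3.2.1] NOT true = false
[1.3.2] NOT false = true
[1.3] exactly-one(false, true) = true
[1] exactly-one(false, true, true) = false
[2] false → true (antecedent false ⇒ implication holds) = true
[root] false AND true = false
Overall: false → disabled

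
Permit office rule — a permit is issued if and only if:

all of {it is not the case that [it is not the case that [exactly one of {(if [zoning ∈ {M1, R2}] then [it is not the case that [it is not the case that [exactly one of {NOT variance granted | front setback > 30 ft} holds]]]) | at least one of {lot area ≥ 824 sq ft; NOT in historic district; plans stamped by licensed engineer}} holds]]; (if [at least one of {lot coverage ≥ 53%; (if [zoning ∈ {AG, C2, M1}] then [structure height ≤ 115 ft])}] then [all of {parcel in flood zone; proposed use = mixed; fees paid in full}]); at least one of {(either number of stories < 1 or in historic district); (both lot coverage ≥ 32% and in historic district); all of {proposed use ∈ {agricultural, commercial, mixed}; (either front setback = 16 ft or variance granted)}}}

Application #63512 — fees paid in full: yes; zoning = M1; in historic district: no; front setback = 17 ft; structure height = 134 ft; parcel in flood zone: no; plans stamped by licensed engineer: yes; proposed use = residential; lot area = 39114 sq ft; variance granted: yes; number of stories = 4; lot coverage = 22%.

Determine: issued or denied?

Denied

Atomic conditions:
  zoning ∈ {M1, R2}: M1 is in the set → true
  NOT variance granted: yes → false
  front setback > 30 ft: 17 > 30 is false
  lot area ≥ 824 sq ft: 39114 ≥ 824 is true
  NOT in historic district: no → true
  plans stamped by licensed engineer: yes → true
  lot coverage ≥ 53%: 22 ≥ 53 is false
  zoning ∈ {AG, C2, M1}: M1 is in the set → true
  structure height ≤ 115 ft: 134 ≤ 115 is false
  parcel in flood zone: no → false
  proposed use = mixed: residential == mixed is false
  fees paid in full: yes → true
  number of stories < 1: 4 < 1 is false
  in historic district: no → false
  lot coverage ≥ 32%: 22 ≥ 32 is false
  proposed use ∈ {agricultural, commercial, mixed}: residential is not in the set → false
  front setback = 16 ft: 17 == 16 is false
  variance granted: yes → true
Combine:
[1.1.1.1.2.1.1] exactly-one(false, false) = false
[1.1.1.1.2.1] NOT false = true
[1.1.1.1.2] NOT true = false
[1.1.1.1] true → false = false
[1.1.1.2] true OR true OR true = true
[1.1.1] exactly-one(false, true) = true
[1.1] NOT true = false
[1] NOT false = true
[2.1.2] true → false = false
[2.1] false OR false = false
[2.2] false AND false AND true = false
[2] false → false (antecedent false ⇒ implication holds) = true
[3.1] false OR false = false
[3.2] false AND false = false
[3.3.2] false OR true = true
[3.3] false AND true = false
[3] false OR false OR false = false
[root] true AND true AND false = false
Overall: false → denied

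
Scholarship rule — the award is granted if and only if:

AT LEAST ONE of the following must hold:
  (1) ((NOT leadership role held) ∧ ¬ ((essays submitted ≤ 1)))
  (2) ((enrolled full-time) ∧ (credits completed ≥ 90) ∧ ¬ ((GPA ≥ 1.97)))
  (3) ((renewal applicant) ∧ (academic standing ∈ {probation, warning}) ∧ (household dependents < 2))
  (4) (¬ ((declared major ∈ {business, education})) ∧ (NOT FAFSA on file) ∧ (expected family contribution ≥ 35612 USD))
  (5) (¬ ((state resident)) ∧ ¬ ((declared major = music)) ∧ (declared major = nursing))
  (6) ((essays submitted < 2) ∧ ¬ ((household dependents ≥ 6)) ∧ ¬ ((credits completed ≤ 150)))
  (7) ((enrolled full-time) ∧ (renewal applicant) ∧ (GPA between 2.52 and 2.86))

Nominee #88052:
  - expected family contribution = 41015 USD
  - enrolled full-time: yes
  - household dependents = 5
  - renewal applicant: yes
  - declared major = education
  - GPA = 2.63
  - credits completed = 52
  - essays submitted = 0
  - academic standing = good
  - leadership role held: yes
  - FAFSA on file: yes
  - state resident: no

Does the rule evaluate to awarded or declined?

Atomic conditions:
  NOT leadership role held: yes → false
  essays submitted ≤ 1: 0 ≤ 1 is true
  enrolled full-time: yes → true
  credits completed ≥ 90: 52 ≥ 90 is false
  GPA ≥ 1.97: 2.63 ≥ 1.97 is true
  renewal applicant: yes → true
  academic standing ∈ {probation, warning}: good is not in the set → false
  household dependents < 2: 5 < 2 is false
  declared major ∈ {business, education}: education is in the set → true
  NOT FAFSA on file: yes → false
  expected family contribution ≥ 35612 USD: 41015 ≥ 35612 is true
  state resident: no → false
  declared major = music: education == music is false
  declared major = nursing: education == nursing is false
  essays submitted < 2: 0 < 2 is true
  household dependents ≥ 6: 5 ≥ 6 is false
  credits completed ≤ 150: 52 ≤ 150 is true
  GPA between 2.52 and 2.86: 2.63 in [2.52, 2.86] is true
Combine:
[1.2] NOT true = false
[1] false AND false = false
[2.3] NOT true = false
[2] true AND false AND false = false
[3] true AND false AND false = false
[4.1] NOT true = false
[4] false AND false AND true = false
[5.1] NOT false = true
[5.2] NOT false = true
[5] true AND true AND false = false
[6.2] NOT false = true
[6.3] NOT true = false
[6] true AND true AND false = false
[7] true AND true AND true = true
[root] false OR false OR false OR false OR false OR false OR true = true
Overall: true → awarded

Awarded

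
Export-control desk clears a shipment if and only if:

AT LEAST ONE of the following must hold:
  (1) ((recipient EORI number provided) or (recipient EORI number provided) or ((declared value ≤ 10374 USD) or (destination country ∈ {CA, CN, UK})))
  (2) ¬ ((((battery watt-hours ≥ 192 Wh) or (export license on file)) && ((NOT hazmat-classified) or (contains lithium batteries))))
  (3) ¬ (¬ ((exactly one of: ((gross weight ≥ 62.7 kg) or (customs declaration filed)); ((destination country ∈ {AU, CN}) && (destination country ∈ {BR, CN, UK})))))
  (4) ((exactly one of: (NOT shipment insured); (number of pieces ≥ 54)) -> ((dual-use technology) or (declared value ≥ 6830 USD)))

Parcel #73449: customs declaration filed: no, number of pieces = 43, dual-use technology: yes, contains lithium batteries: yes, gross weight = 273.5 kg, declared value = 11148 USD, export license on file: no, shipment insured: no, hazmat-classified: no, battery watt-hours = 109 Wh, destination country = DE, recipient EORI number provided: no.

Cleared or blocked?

Atomic conditions:
  recipient EORI number provided: no → false
  declared value ≤ 10374 USD: 11148 ≤ 10374 is false
  destination country ∈ {CA, CN, UK}: DE is not in the set → false
  battery watt-hours ≥ 192 Wh: 109 ≥ 192 is false
  export license on file: no → false
  NOT hazmat-classified: no → true
  contains lithium batteries: yes → true
  gross weight ≥ 62.7 kg: 273.5 ≥ 62.7 is true
  customs declaration filed: no → false
  destination country ∈ {AU, CN}: DE is not in the set → false
  destination country ∈ {BR, CN, UK}: DE is not in the set → false
  NOT shipment insured: no → true
  number of pieces ≥ 54: 43 ≥ 54 is false
  dual-use technology: yes → true
  declared value ≥ 6830 USD: 11148 ≥ 6830 is true
Combine:
[1.3] false OR false = false
[1] false OR false OR false = false
[2.1.1] false OR false = false
[2.1.2] true OR true = true
[2.1] false AND true = false
[2] NOT false = true
[3.1.1.1] true OR false = true
[3.1.1.2] false AND false = false
[3.1.1] exactly-one(true, false) = true
[3.1] NOT true = false
[3] NOT false = true
[4.1] exactly-one(true, false) = true
[4.2] true OR true = true
[4] true → true = true
[root] false OR true OR true OR true = true
Overall: true → cleared

Cleared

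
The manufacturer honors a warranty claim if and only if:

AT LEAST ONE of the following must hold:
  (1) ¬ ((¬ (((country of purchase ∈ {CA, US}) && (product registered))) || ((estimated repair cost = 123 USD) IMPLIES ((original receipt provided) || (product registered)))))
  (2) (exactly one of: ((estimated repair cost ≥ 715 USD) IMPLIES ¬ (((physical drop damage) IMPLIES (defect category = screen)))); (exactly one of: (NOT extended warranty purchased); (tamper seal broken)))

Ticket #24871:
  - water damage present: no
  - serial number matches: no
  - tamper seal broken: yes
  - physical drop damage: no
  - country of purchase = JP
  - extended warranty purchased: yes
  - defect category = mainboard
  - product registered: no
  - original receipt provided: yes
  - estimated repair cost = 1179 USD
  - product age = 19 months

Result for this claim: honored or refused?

Honored

Atomic conditions:
  country of purchase ∈ {CA, US}: JP is not in the set → false
  product registered: no → false
  estimated repair cost = 123 USD: 1179 == 123 is false
  original receipt provided: yes → true
  estimated repair cost ≥ 715 USD: 1179 ≥ 715 is true
  physical drop damage: no → false
  defect category = screen: mainboard == screen is false
  NOT extended warranty purchased: yes → false
  tamper seal broken: yes → true
Combine:
[1.1.1.1] false AND false = false
[1.1.1] NOT false = true
[1.1.2.2] true OR false = true
[1.1.2] false → true (antecedent false ⇒ implication holds) = true
[1.1] true OR true = true
[1] NOT true = false
[2.1.2.1] false → false (antecedent false ⇒ implication holds) = true
[2.1.2] NOT true = false
[2.1] true → false = false
[2.2] exactly-one(false, true) = true
[2] exactly-one(false, true) = true
[root] false OR true = true
Overall: true → honored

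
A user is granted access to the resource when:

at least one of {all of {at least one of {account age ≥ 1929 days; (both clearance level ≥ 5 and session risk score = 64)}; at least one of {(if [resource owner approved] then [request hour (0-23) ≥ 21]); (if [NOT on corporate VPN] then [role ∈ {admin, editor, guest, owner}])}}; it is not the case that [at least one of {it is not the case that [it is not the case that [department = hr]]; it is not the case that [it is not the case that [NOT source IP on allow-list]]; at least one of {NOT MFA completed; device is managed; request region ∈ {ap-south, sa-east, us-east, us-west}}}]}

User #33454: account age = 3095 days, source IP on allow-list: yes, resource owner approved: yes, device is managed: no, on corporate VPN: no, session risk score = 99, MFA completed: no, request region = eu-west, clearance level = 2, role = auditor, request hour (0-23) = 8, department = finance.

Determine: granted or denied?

Atomic conditions:
  account age ≥ 1929 days: 3095 ≥ 1929 is true
  clearance level ≥ 5: 2 ≥ 5 is false
  session risk score = 64: 99 == 64 is false
  resource owner approved: yes → true
  request hour (0-23) ≥ 21: 8 ≥ 21 is false
  NOT on corporate VPN: no → true
  role ∈ {admin, editor, guest, owner}: auditor is not in the set → false
  department = hr: finance == hr is false
  NOT source IP on allow-list: yes → false
  NOT MFA completed: no → true
  device is managed: no → false
  request region ∈ {ap-south, sa-east, us-east, us-west}: eu-west is not in the set → false
Combine:
[1.1.2] false AND false = false
[1.1] true OR false = true
[1.2.1] true → false = false
[1.2.2] true → false = false
[1.2] false OR false = false
[1] true AND false = false
[2.1.1.1] NOT false = true
[2.1.1] NOT true = false
[2.1.2.1] NOT false = true
[2.1.2] NOT true = false
[2.1.3] true OR false OR false = true
[2.1] false OR false OR true = true
[2] NOT true = false
[root] false OR false = false
Overall: false → denied

Denied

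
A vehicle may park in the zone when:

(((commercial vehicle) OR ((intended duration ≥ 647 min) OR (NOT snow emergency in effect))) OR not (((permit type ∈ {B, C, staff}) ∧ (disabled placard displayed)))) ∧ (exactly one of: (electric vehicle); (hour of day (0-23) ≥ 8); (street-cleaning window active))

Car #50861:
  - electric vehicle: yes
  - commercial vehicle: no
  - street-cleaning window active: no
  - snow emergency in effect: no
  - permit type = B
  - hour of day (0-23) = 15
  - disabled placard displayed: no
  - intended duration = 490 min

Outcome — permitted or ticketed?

Ticketed

Atomic conditions:
  commercial vehicle: no → false
  intended duration ≥ 647 min: 490 ≥ 647 is false
  NOT snow emergency in effect: no → true
  permit type ∈ {B, C, staff}: B is in the set → true
  disabled placard displayed: no → false
  electric vehicle: yes → true
  hour of day (0-23) ≥ 8: 15 ≥ 8 is true
  street-cleaning window active: no → false
Combine:
[1.1.2] false OR true = true
[1.1] false OR true = true
[1.2.1] true AND false = false
[1.2] NOT false = true
[1] true OR true = true
[2] exactly-one(true, true, false) = false
[root] true AND false = false
Overall: false → ticketed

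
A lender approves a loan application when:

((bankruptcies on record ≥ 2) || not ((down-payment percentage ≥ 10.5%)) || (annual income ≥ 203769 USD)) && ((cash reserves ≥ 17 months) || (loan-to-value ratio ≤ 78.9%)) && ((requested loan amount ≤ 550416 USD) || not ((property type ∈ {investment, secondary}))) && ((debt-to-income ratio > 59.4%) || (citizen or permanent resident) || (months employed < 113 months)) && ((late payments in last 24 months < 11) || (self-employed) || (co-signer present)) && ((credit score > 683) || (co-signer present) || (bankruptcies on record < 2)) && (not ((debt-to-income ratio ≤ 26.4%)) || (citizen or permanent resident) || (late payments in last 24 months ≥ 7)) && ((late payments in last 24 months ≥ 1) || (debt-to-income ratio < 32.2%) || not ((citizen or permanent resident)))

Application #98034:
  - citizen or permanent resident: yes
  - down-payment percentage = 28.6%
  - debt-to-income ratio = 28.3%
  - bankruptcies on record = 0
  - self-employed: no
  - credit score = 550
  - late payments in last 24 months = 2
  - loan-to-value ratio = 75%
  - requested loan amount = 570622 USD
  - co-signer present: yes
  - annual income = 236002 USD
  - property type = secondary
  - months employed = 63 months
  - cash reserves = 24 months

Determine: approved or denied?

Atomic conditions:
  bankruptcies on record ≥ 2: 0 ≥ 2 is false
  down-payment percentage ≥ 10.5%: 28.6 ≥ 10.5 is true
  annual income ≥ 203769 USD: 236002 ≥ 203769 is true
  cash reserves ≥ 17 months: 24 ≥ 17 is true
  loan-to-value ratio ≤ 78.9%: 75 ≤ 78.9 is true
  requested loan amount ≤ 550416 USD: 570622 ≤ 550416 is false
  property type ∈ {investment, secondary}: secondary is in the set → true
  debt-to-income ratio > 59.4%: 28.3 > 59.4 is false
  citizen or permanent resident: yes → true
  months employed < 113 months: 63 < 113 is true
  late payments in last 24 months < 11: 2 < 11 is true
  self-employed: no → false
  co-signer present: yes → true
  credit score > 683: 550 > 683 is false
  bankruptcies on record < 2: 0 < 2 is true
  debt-to-income ratio ≤ 26.4%: 28.3 ≤ 26.4 is false
  late payments in last 24 months ≥ 7: 2 ≥ 7 is false
  late payments in last 24 months ≥ 1: 2 ≥ 1 is true
  debt-to-income ratio < 32.2%: 28.3 < 32.2 is true
Combine:
[1.2] NOT true = false
[1] false OR false OR true = true
[2] true OR true = true
[3.2] NOT true = false
[3] false OR false = false
[4] false OR true OR true = true
[5] true OR false OR true = true
[6] false OR true OR true = true
[7.1] NOT false = true
[7] true OR true OR false = true
[8.3] NOT true = false
[8] true OR true OR false = true
[root] true AND true AND false AND true AND true AND true AND true AND true = false
Overall: false → denied

Denied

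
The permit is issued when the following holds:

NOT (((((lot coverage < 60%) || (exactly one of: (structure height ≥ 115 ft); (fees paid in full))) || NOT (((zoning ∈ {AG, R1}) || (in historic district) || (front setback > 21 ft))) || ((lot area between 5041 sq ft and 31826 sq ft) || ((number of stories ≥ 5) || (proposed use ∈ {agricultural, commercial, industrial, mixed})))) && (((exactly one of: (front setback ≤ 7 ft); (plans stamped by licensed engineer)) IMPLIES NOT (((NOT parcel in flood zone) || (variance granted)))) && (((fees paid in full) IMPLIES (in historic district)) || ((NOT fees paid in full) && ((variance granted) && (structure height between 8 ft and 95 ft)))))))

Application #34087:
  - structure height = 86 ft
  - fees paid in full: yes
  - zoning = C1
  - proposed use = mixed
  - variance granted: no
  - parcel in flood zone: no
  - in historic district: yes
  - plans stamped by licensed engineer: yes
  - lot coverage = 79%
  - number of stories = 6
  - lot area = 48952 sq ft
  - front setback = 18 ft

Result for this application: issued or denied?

Atomic conditions:
  lot coverage < 60%: 79 < 60 is false
  structure height ≥ 115 ft: 86 ≥ 115 is false
  fees paid in full: yes → true
  zoning ∈ {AG, R1}: C1 is not in the set → false
  in historic district: yes → true
  front setback > 21 ft: 18 > 21 is false
  lot area between 5041 sq ft and 31826 sq ft: 48952 in [5041, 31826] is false
  number of stories ≥ 5: 6 ≥ 5 is true
  proposed use ∈ {agricultural, commercial, industrial, mixed}: mixed is in the set → true
  front setback ≤ 7 ft: 18 ≤ 7 is false
  plans stamped by licensed engineer: yes → true
  NOT parcel in flood zone: no → true
  variance granted: no → false
  NOT fees paid in full: yes → false
  structure height between 8 ft and 95 ft: 86 in [8, 95] is true
Combine:
[1.1.1.2] exactly-one(false, true) = true
[1.1.1] false OR true = true
[1.1.2.1] false OR true OR false = true
[1.1.2] NOT true = false
[1.1.3.2] true OR true = true
[1.1.3] false OR true = true
[1.1] true OR false OR true = true
[1.2.1.1] exactly-one(false, true) = true
[1.2.1.2.1] true OR false = true
[1.2.1.2] NOT true = false
[1.2.1] true → false = false
[1.2.2.1] true → true = true
[1.2.2.2.2] false AND true = false
[1.2.2.2] false AND false = false
[1.2.2] true OR false = true
[1.2] false AND true = false
[1] true AND false = false
[root] NOT false = true
Overall: true → issued

Issued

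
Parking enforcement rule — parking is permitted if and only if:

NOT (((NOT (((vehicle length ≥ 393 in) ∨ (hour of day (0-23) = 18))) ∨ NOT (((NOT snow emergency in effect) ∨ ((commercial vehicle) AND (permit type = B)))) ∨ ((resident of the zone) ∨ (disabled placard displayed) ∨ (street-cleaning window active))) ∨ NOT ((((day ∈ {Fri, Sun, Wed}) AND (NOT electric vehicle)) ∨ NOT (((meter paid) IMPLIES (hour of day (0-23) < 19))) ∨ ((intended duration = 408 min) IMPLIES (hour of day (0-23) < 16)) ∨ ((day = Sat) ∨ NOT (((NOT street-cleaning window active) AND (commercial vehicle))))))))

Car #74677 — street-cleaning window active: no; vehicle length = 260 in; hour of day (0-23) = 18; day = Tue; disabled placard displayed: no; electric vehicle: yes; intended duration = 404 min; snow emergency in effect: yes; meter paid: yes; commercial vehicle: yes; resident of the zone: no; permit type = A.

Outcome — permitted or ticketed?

Atomic conditions:
  vehicle length ≥ 393 in: 260 ≥ 393 is false
  hour of day (0-23) = 18: 18 == 18 is true
  NOT snow emergency in effect: yes → false
  commercial vehicle: yes → true
  permit type = B: A == B is false
  resident of the zone: no → false
  disabled placard displayed: no → false
  street-cleaning window active: no → false
  day ∈ {Fri, Sun, Wed}: Tue is not in the set → false
  NOT electric vehicle: yes → false
  meter paid: yes → true
  hour of day (0-23) < 19: 18 < 19 is true
  intended duration = 408 min: 404 == 408 is false
  hour of day (0-23) < 16: 18 < 16 is false
  day = Sat: Tue == Sat is false
  NOT street-cleaning window active: no → true
Combine:
[1.1.1.1] false OR true = true
[1.1.1] NOT true = false
[1.1.2.1.2] true AND false = false
[1.1.2.1] false OR false = false
[1.1.2] NOT false = true
[1.1.3] false OR false OR false = false
[1.1] false OR true OR false = true
[1.2.1.1] false AND false = false
[1.2.1.2.1] true → true = true
[1.2.1.2] NOT true = false
[1.2.1.3] false → false (antecedent false ⇒ implication holds) = true
[1.2.1.4.2.1] true AND true = true
[1.2.1.4.2] NOT true = false
[1.2.1.4] false OR false = false
[1.2.1] false OR false OR true OR false = true
[1.2] NOT true = false
[1] true OR false = true
[root] NOT true = false
Overall: false → ticketed

Ticketed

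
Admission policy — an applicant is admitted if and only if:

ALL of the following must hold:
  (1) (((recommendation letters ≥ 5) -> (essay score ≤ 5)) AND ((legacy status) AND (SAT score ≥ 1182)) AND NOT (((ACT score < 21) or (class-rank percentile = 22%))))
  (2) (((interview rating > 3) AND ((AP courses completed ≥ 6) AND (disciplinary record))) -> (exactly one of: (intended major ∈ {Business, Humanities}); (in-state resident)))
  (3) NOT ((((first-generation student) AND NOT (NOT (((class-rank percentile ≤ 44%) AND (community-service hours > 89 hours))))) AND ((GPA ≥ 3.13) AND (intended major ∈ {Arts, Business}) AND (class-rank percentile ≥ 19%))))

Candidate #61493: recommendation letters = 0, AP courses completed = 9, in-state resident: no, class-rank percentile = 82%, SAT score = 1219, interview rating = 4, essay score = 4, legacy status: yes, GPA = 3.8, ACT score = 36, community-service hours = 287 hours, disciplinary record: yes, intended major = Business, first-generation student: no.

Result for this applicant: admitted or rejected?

Admitted

Atomic conditions:
  recommendation letters ≥ 5: 0 ≥ 5 is false
  essay score ≤ 5: 4 ≤ 5 is true
  legacy status: yes → true
  SAT score ≥ 1182: 1219 ≥ 1182 is true
  ACT score < 21: 36 < 21 is false
  class-rank percentile = 22%: 82 == 22 is false
  interview rating > 3: 4 > 3 is true
  AP courses completed ≥ 6: 9 ≥ 6 is true
  disciplinary record: yes → true
  intended major ∈ {Business, Humanities}: Business is in the set → true
  in-state resident: no → false
  first-generation student: no → false
  class-rank percentile ≤ 44%: 82 ≤ 44 is false
  community-service hours > 89 hours: 287 > 89 is true
  GPA ≥ 3.13: 3.8 ≥ 3.13 is true
  intended major ∈ {Arts, Business}: Business is in the set → true
  class-rank percentile ≥ 19%: 82 ≥ 19 is true
Combine:
[1.1] false → true (antecedent false ⇒ implication holds) = true
[1.2] true AND true = true
[1.3.1] false OR false = false
[1.3] NOT false = true
[1] true AND true AND true = true
[2.1.2] true AND true = true
[2.1] true AND true = true
[2.2] exactly-one(true, false) = true
[2] true → true = true
[3.1.1.2.1.1] false AND true = false
[3.1.1.2.1] NOT false = true
[3.1.1.2] NOT true = false
[3.1.1] false AND false = false
[3.1.2] true AND true AND true = true
[3.1] false AND true = false
[3] NOT false = true
[root] true AND true AND true = true
Overall: true → admitted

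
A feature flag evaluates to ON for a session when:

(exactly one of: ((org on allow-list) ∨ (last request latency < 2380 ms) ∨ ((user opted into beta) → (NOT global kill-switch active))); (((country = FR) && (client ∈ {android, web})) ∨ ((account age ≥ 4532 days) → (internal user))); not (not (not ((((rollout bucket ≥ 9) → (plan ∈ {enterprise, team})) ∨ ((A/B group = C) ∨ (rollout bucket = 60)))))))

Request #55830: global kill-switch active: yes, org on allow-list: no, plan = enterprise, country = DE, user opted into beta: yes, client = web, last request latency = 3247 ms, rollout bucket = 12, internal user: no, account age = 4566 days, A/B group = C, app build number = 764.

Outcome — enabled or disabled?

Atomic conditions:
  org on allow-list: no → false
  last request latency < 2380 ms: 3247 < 2380 is false
  user opted into beta: yes → true
  NOT global kill-switch active: yes → false
  country = FR: DE == FR is false
  client ∈ {android, web}: web is in the set → true
  account age ≥ 4532 days: 4566 ≥ 4532 is true
  internal user: no → false
  rollout bucket ≥ 9: 12 ≥ 9 is true
  plan ∈ {enterprise, team}: enterprise is in the set → true
  A/B group = C: C == C is true
  rollout bucket = 60: 12 == 60 is false
Combine:
[1.3] true → false = false
[1] false OR false OR false = false
[2.1] false AND true = false
[2.2] true → false = false
[2] false OR false = false
[3.1.1.1.1] true → true = true
[3.1.1.1.2] true OR false = true
[3.1.1.1] true OR true = true
[3.1.1] NOT true = false
[3.1] NOT false = true
[3] NOT true = false
[root] exactly-one(false, false, false) = false
Overall: false → disabled

Disabled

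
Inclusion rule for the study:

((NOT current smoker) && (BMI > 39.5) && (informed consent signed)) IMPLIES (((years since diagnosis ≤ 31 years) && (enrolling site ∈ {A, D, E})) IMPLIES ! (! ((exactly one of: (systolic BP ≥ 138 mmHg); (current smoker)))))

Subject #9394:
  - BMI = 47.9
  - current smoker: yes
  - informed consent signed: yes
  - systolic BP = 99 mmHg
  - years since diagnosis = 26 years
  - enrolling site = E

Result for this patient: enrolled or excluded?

Atomic conditions:
  NOT current smoker: yes → false
  BMI > 39.5: 47.9 > 39.5 is true
  informed consent signed: yes → true
  years since diagnosis ≤ 31 years: 26 ≤ 31 is true
  enrolling site ∈ {A, D, E}: E is in the set → true
  systolic BP ≥ 138 mmHg: 99 ≥ 138 is false
  current smoker: yes → true
Combine:
[1] false AND true AND true = false
[2.1] true AND true = true
[2.2.1.1] exactly-one(false, true) = true
[2.2.1] NOT true = false
[2.2] NOT false = true
[2] true → true = true
[root] false → true (antecedent false ⇒ implication holds) = true
Overall: true → enrolled

Enrolled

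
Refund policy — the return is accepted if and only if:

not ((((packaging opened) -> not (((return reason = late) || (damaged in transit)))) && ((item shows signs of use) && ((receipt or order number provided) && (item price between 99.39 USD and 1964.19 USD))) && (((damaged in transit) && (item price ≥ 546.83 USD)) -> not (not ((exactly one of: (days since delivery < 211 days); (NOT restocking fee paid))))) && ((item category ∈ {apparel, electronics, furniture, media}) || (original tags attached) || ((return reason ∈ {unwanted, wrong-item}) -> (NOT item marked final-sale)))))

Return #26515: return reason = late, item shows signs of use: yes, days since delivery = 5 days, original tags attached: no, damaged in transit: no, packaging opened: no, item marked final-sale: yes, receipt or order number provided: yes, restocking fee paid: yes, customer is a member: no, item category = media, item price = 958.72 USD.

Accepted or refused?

Atomic conditions:
  packaging opened: no → false
  return reason = late: late == late is true
  damaged in transit: no → false
  item shows signs of use: yes → true
  receipt or order number provided: yes → true
  item price between 99.39 USD and 1964.19 USD: 958.72 in [99.39, 1964.19] is true
  item price ≥ 546.83 USD: 958.72 ≥ 546.83 is true
  days since delivery < 211 days: 5 < 211 is true
  NOT restocking fee paid: yes → false
  item category ∈ {apparel, electronics, furniture, media}: media is in the set → true
  original tags attached: no → false
  return reason ∈ {unwanted, wrong-item}: late is not in the set → false
  NOT item marked final-sale: yes → false
Combine:
[1.1.2.1] true OR false = true
[1.1.2] NOT true = false
[1.1] false → false (antecedent false ⇒ implication holds) = true
[1.2.2] true AND true = true
[1.2] true AND true = true
[1.3.1] false AND true = false
[1.3.2.1.1] exactly-one(true, false) = true
[1.3.2.1] NOT true = false
[1.3.2] NOT false = true
[1.3] false → true (antecedent false ⇒ implication holds) = true
[1.4.3] false → false (antecedent false ⇒ implication holds) = true
[1.4] true OR false OR true = true
[1] true AND true AND true AND true = true
[root] NOT true = false
Overall: false → refused

Refused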